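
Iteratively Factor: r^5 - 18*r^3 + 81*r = (r + 3)*(r^4 - 3*r^3 - 9*r^2 + 27*r) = (r + 3)^2*(r^3 - 6*r^2 + 9*r) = (r - 3)*(r + 3)^2*(r^2 - 3*r) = r*(r - 3)*(r + 3)^2*(r - 3)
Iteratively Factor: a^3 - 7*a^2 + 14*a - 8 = (a - 1)*(a^2 - 6*a + 8) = (a - 2)*(a - 1)*(a - 4)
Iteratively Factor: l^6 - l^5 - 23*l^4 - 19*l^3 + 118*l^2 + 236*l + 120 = (l - 5)*(l^5 + 4*l^4 - 3*l^3 - 34*l^2 - 52*l - 24) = (l - 5)*(l + 1)*(l^4 + 3*l^3 - 6*l^2 - 28*l - 24) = (l - 5)*(l + 1)*(l + 2)*(l^3 + l^2 - 8*l - 12) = (l - 5)*(l - 3)*(l + 1)*(l + 2)*(l^2 + 4*l + 4) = (l - 5)*(l - 3)*(l + 1)*(l + 2)^2*(l + 2)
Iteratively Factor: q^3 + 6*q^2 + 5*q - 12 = (q + 4)*(q^2 + 2*q - 3) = (q + 3)*(q + 4)*(q - 1)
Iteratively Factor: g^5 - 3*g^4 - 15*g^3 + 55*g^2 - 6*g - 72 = (g + 4)*(g^4 - 7*g^3 + 13*g^2 + 3*g - 18) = (g - 3)*(g + 4)*(g^3 - 4*g^2 + g + 6) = (g - 3)^2*(g + 4)*(g^2 - g - 2) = (g - 3)^2*(g - 2)*(g + 4)*(g + 1)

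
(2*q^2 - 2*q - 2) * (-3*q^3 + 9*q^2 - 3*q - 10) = -6*q^5 + 24*q^4 - 18*q^3 - 32*q^2 + 26*q + 20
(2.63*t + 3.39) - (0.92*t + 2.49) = 1.71*t + 0.9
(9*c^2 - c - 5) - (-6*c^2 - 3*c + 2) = 15*c^2 + 2*c - 7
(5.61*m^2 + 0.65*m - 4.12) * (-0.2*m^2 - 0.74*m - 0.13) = -1.122*m^4 - 4.2814*m^3 - 0.3863*m^2 + 2.9643*m + 0.5356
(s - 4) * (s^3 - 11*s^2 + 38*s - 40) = s^4 - 15*s^3 + 82*s^2 - 192*s + 160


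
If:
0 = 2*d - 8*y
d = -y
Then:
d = 0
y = 0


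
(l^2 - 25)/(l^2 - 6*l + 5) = (l + 5)/(l - 1)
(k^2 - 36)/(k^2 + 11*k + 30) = (k - 6)/(k + 5)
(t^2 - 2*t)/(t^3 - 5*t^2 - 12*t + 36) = t/(t^2 - 3*t - 18)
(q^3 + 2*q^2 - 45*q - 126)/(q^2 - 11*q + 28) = (q^2 + 9*q + 18)/(q - 4)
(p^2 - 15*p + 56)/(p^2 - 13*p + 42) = (p - 8)/(p - 6)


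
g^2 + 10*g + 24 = (g + 4)*(g + 6)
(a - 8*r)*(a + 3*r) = a^2 - 5*a*r - 24*r^2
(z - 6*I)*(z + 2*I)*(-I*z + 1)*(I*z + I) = z^4 + z^3 - 3*I*z^3 + 16*z^2 - 3*I*z^2 + 16*z + 12*I*z + 12*I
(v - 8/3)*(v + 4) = v^2 + 4*v/3 - 32/3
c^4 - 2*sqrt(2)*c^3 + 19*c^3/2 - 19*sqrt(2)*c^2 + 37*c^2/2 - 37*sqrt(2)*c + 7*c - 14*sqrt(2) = (c + 1/2)*(c + 2)*(c + 7)*(c - 2*sqrt(2))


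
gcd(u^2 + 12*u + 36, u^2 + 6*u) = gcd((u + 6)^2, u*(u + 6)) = u + 6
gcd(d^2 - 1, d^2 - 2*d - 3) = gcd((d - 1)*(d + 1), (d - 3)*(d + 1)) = d + 1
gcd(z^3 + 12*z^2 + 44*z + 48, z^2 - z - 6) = z + 2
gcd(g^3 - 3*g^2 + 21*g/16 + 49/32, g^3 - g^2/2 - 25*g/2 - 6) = g + 1/2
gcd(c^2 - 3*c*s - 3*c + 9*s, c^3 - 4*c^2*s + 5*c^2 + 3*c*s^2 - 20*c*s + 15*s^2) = -c + 3*s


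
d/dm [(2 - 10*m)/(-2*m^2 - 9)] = 2*(-10*m^2 + 4*m + 45)/(4*m^4 + 36*m^2 + 81)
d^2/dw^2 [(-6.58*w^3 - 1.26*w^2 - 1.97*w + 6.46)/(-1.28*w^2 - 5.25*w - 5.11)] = (1.4210854715202e-14*w^5 + 5.6843418860808e-14*w^4 + 266.166468*w^3 + 946.196868*w^2 + 693.126252*w - 311.498222)/(2.097152*w^6 + 25.8048*w^5 + 130.956672*w^4 + 350.738325*w^3 + 522.803589*w^2 + 411.265575*w + 133.432831)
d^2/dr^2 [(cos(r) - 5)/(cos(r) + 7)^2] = (-471*cos(r)/4 + 24*cos(2*r) - cos(3*r)/4 - 34)/(cos(r) + 7)^4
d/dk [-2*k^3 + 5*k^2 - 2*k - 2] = -6*k^2 + 10*k - 2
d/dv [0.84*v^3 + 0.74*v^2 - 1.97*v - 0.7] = 2.52*v^2 + 1.48*v - 1.97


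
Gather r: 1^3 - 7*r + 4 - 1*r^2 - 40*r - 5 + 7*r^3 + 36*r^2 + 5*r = 7*r^3 + 35*r^2 - 42*r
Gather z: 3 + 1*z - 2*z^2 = -2*z^2 + z + 3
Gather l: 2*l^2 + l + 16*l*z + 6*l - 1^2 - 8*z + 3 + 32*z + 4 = 2*l^2 + l*(16*z + 7) + 24*z + 6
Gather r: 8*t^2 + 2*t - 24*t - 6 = 8*t^2 - 22*t - 6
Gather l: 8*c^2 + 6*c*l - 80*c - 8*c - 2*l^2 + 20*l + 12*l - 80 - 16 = 8*c^2 - 88*c - 2*l^2 + l*(6*c + 32) - 96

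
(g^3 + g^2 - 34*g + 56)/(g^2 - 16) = (g^2 + 5*g - 14)/(g + 4)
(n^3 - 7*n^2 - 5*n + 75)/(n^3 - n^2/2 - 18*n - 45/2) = 2*(n - 5)/(2*n + 3)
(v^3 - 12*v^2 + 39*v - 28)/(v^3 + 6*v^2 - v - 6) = (v^2 - 11*v + 28)/(v^2 + 7*v + 6)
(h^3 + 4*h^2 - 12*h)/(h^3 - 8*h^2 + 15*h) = (h^2 + 4*h - 12)/(h^2 - 8*h + 15)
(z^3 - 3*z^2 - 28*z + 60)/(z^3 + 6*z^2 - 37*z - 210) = (z - 2)/(z + 7)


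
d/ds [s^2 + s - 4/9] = 2*s + 1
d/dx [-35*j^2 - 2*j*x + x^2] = -2*j + 2*x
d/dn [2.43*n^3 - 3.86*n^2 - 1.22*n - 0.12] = 7.29*n^2 - 7.72*n - 1.22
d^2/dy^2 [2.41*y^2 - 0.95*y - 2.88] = 4.82000000000000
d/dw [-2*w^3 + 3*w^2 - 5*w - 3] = -6*w^2 + 6*w - 5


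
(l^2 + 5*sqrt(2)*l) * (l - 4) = l^3 - 4*l^2 + 5*sqrt(2)*l^2 - 20*sqrt(2)*l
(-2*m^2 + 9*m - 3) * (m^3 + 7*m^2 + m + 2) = -2*m^5 - 5*m^4 + 58*m^3 - 16*m^2 + 15*m - 6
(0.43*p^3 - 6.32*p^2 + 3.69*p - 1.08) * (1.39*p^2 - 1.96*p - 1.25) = 0.5977*p^5 - 9.6276*p^4 + 16.9788*p^3 - 0.8336*p^2 - 2.4957*p + 1.35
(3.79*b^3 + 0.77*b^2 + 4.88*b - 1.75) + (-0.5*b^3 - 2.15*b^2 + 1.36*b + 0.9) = 3.29*b^3 - 1.38*b^2 + 6.24*b - 0.85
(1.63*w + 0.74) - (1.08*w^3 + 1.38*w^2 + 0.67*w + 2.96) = -1.08*w^3 - 1.38*w^2 + 0.96*w - 2.22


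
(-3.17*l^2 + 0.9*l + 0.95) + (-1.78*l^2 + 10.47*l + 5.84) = -4.95*l^2 + 11.37*l + 6.79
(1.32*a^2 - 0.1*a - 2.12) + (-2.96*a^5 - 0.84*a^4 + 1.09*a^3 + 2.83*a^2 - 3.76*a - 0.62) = -2.96*a^5 - 0.84*a^4 + 1.09*a^3 + 4.15*a^2 - 3.86*a - 2.74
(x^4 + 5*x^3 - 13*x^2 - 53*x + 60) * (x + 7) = x^5 + 12*x^4 + 22*x^3 - 144*x^2 - 311*x + 420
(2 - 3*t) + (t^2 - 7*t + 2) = t^2 - 10*t + 4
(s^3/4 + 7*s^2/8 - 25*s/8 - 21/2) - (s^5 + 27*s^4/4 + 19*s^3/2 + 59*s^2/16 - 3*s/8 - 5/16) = -s^5 - 27*s^4/4 - 37*s^3/4 - 45*s^2/16 - 11*s/4 - 163/16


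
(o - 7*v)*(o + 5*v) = o^2 - 2*o*v - 35*v^2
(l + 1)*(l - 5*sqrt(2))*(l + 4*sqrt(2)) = l^3 - sqrt(2)*l^2 + l^2 - 40*l - sqrt(2)*l - 40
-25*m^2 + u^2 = (-5*m + u)*(5*m + u)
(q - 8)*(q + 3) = q^2 - 5*q - 24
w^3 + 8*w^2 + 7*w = w*(w + 1)*(w + 7)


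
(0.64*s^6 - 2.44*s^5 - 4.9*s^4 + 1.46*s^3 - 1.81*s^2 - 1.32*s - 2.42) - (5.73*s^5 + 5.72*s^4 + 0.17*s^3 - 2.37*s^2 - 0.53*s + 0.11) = 0.64*s^6 - 8.17*s^5 - 10.62*s^4 + 1.29*s^3 + 0.56*s^2 - 0.79*s - 2.53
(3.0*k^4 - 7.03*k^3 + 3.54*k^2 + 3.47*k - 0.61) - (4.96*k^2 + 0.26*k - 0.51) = 3.0*k^4 - 7.03*k^3 - 1.42*k^2 + 3.21*k - 0.1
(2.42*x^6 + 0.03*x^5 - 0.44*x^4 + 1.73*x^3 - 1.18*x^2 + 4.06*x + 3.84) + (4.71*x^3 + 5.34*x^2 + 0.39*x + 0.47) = 2.42*x^6 + 0.03*x^5 - 0.44*x^4 + 6.44*x^3 + 4.16*x^2 + 4.45*x + 4.31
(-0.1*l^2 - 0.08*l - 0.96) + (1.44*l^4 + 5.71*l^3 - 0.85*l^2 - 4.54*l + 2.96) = 1.44*l^4 + 5.71*l^3 - 0.95*l^2 - 4.62*l + 2.0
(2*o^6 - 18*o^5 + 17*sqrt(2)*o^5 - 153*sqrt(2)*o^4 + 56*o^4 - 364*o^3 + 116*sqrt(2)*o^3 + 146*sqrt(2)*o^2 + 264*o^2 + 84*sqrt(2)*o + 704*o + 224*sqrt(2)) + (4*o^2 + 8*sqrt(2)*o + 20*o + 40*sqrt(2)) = 2*o^6 - 18*o^5 + 17*sqrt(2)*o^5 - 153*sqrt(2)*o^4 + 56*o^4 - 364*o^3 + 116*sqrt(2)*o^3 + 146*sqrt(2)*o^2 + 268*o^2 + 92*sqrt(2)*o + 724*o + 264*sqrt(2)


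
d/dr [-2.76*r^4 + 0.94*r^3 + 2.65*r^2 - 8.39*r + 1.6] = -11.04*r^3 + 2.82*r^2 + 5.3*r - 8.39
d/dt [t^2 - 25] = 2*t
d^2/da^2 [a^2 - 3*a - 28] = 2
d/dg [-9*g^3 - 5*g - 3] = -27*g^2 - 5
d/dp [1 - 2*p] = -2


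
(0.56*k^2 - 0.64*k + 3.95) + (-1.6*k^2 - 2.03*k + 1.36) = -1.04*k^2 - 2.67*k + 5.31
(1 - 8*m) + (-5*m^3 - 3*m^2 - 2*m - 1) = -5*m^3 - 3*m^2 - 10*m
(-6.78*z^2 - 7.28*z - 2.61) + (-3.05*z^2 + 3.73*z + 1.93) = -9.83*z^2 - 3.55*z - 0.68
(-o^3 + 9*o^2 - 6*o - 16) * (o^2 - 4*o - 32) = -o^5 + 13*o^4 - 10*o^3 - 280*o^2 + 256*o + 512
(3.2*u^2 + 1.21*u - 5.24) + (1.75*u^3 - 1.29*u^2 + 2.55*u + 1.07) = 1.75*u^3 + 1.91*u^2 + 3.76*u - 4.17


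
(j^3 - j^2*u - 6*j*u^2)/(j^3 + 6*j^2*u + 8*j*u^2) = (j - 3*u)/(j + 4*u)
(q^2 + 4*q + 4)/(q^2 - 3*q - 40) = (q^2 + 4*q + 4)/(q^2 - 3*q - 40)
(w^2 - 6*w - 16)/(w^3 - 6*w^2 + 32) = (w - 8)/(w^2 - 8*w + 16)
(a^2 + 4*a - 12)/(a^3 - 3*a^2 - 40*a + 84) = 1/(a - 7)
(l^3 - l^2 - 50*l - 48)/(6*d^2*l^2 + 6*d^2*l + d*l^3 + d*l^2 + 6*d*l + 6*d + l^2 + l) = (l^2 - 2*l - 48)/(6*d^2*l + d*l^2 + 6*d + l)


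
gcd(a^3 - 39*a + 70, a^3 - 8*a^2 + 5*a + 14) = a - 2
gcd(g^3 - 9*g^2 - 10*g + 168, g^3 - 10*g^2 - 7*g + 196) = g^2 - 3*g - 28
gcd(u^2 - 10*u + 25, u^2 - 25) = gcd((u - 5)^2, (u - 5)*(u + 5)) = u - 5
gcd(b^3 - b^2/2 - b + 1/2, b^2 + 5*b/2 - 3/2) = b - 1/2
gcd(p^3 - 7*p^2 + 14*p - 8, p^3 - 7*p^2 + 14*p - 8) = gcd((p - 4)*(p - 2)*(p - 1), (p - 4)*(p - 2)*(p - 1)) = p^3 - 7*p^2 + 14*p - 8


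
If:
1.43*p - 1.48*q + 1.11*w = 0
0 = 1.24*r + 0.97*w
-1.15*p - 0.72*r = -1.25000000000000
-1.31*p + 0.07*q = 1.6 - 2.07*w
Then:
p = 2.04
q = 3.43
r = -1.52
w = 1.95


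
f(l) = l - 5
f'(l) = 1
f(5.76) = 0.76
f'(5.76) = 1.00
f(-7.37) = -12.37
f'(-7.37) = 1.00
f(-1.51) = -6.51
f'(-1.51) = 1.00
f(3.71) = -1.29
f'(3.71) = 1.00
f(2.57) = -2.43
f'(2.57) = 1.00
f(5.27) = 0.27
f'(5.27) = 1.00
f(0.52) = -4.48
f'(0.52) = 1.00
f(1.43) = -3.57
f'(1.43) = 1.00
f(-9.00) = -14.00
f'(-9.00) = 1.00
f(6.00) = 1.00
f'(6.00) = 1.00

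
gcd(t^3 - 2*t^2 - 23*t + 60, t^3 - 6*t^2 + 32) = t - 4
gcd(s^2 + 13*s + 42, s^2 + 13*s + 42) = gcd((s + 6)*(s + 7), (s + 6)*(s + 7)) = s^2 + 13*s + 42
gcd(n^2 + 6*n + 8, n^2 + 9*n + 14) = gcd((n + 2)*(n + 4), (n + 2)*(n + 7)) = n + 2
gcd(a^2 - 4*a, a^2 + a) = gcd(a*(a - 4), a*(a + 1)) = a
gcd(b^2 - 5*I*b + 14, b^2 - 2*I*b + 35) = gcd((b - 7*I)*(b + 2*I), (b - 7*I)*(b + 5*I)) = b - 7*I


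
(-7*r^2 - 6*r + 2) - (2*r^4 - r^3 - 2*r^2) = -2*r^4 + r^3 - 5*r^2 - 6*r + 2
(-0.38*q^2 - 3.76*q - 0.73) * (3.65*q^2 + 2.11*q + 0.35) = -1.387*q^4 - 14.5258*q^3 - 10.7311*q^2 - 2.8563*q - 0.2555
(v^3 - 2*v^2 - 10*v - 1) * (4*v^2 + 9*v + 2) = 4*v^5 + v^4 - 56*v^3 - 98*v^2 - 29*v - 2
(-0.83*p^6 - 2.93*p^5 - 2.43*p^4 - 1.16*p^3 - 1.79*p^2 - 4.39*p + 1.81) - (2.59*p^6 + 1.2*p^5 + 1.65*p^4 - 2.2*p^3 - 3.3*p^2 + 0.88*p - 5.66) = -3.42*p^6 - 4.13*p^5 - 4.08*p^4 + 1.04*p^3 + 1.51*p^2 - 5.27*p + 7.47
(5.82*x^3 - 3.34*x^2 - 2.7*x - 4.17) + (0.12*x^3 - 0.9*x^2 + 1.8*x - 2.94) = 5.94*x^3 - 4.24*x^2 - 0.9*x - 7.11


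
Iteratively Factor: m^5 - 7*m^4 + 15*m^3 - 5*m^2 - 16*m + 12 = (m - 2)*(m^4 - 5*m^3 + 5*m^2 + 5*m - 6) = (m - 2)*(m - 1)*(m^3 - 4*m^2 + m + 6) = (m - 3)*(m - 2)*(m - 1)*(m^2 - m - 2) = (m - 3)*(m - 2)^2*(m - 1)*(m + 1)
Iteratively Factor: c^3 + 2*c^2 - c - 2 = (c - 1)*(c^2 + 3*c + 2) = (c - 1)*(c + 1)*(c + 2)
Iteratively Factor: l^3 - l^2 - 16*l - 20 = (l - 5)*(l^2 + 4*l + 4) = (l - 5)*(l + 2)*(l + 2)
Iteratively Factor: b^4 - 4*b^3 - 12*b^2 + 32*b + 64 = (b - 4)*(b^3 - 12*b - 16) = (b - 4)*(b + 2)*(b^2 - 2*b - 8) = (b - 4)*(b + 2)^2*(b - 4)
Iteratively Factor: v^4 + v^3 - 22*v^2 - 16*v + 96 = (v + 3)*(v^3 - 2*v^2 - 16*v + 32) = (v - 4)*(v + 3)*(v^2 + 2*v - 8) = (v - 4)*(v - 2)*(v + 3)*(v + 4)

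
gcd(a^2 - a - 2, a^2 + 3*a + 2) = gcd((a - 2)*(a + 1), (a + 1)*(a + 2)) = a + 1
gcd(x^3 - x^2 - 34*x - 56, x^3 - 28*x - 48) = x^2 + 6*x + 8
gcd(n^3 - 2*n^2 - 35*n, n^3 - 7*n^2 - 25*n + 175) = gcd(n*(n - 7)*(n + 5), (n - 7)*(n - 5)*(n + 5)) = n^2 - 2*n - 35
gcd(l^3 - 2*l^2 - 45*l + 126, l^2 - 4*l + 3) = l - 3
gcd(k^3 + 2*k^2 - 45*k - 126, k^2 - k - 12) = k + 3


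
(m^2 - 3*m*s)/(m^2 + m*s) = (m - 3*s)/(m + s)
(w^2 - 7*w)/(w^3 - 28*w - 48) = w*(7 - w)/(-w^3 + 28*w + 48)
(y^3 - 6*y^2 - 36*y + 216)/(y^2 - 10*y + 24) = (y^2 - 36)/(y - 4)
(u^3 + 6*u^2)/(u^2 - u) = u*(u + 6)/(u - 1)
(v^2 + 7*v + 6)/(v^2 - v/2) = 2*(v^2 + 7*v + 6)/(v*(2*v - 1))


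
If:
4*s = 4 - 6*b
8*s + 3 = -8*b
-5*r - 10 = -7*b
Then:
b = 11/4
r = 37/20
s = -25/8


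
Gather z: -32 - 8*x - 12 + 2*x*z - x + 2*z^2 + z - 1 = -9*x + 2*z^2 + z*(2*x + 1) - 45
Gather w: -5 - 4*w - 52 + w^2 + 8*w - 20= w^2 + 4*w - 77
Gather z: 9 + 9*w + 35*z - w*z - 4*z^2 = 9*w - 4*z^2 + z*(35 - w) + 9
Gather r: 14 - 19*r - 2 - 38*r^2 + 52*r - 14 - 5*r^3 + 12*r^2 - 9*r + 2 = -5*r^3 - 26*r^2 + 24*r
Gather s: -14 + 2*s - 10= 2*s - 24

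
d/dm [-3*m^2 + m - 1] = 1 - 6*m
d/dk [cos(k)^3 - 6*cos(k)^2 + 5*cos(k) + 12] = (-3*cos(k)^2 + 12*cos(k) - 5)*sin(k)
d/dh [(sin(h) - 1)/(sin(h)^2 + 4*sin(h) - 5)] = -cos(h)/(sin(h) + 5)^2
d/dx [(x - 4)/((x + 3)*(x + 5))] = (-x^2 + 8*x + 47)/(x^4 + 16*x^3 + 94*x^2 + 240*x + 225)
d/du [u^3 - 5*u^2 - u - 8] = 3*u^2 - 10*u - 1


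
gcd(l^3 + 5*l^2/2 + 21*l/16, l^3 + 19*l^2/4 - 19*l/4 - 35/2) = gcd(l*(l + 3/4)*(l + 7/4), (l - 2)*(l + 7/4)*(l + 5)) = l + 7/4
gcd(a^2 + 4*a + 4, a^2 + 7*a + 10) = a + 2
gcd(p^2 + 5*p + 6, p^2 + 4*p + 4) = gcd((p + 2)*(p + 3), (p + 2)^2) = p + 2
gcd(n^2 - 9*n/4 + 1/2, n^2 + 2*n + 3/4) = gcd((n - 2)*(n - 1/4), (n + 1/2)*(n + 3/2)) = 1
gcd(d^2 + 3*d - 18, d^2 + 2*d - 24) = d + 6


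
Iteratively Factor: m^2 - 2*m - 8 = (m - 4)*(m + 2)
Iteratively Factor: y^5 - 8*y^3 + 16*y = (y + 2)*(y^4 - 2*y^3 - 4*y^2 + 8*y) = y*(y + 2)*(y^3 - 2*y^2 - 4*y + 8) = y*(y - 2)*(y + 2)*(y^2 - 4) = y*(y - 2)^2*(y + 2)*(y + 2)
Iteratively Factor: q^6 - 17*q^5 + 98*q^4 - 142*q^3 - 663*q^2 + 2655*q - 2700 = (q - 5)*(q^5 - 12*q^4 + 38*q^3 + 48*q^2 - 423*q + 540) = (q - 5)*(q + 3)*(q^4 - 15*q^3 + 83*q^2 - 201*q + 180) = (q - 5)^2*(q + 3)*(q^3 - 10*q^2 + 33*q - 36) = (q - 5)^2*(q - 4)*(q + 3)*(q^2 - 6*q + 9) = (q - 5)^2*(q - 4)*(q - 3)*(q + 3)*(q - 3)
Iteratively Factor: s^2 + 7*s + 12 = (s + 3)*(s + 4)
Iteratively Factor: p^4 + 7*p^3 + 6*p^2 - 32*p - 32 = (p - 2)*(p^3 + 9*p^2 + 24*p + 16) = (p - 2)*(p + 1)*(p^2 + 8*p + 16) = (p - 2)*(p + 1)*(p + 4)*(p + 4)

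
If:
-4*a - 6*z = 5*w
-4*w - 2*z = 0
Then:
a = -7*z/8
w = -z/2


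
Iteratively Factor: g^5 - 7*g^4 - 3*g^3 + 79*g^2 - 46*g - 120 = (g + 1)*(g^4 - 8*g^3 + 5*g^2 + 74*g - 120) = (g + 1)*(g + 3)*(g^3 - 11*g^2 + 38*g - 40) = (g - 5)*(g + 1)*(g + 3)*(g^2 - 6*g + 8) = (g - 5)*(g - 2)*(g + 1)*(g + 3)*(g - 4)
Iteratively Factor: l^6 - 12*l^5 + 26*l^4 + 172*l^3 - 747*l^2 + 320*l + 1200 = (l - 5)*(l^5 - 7*l^4 - 9*l^3 + 127*l^2 - 112*l - 240) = (l - 5)*(l - 3)*(l^4 - 4*l^3 - 21*l^2 + 64*l + 80) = (l - 5)*(l - 3)*(l + 1)*(l^3 - 5*l^2 - 16*l + 80) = (l - 5)*(l - 4)*(l - 3)*(l + 1)*(l^2 - l - 20) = (l - 5)*(l - 4)*(l - 3)*(l + 1)*(l + 4)*(l - 5)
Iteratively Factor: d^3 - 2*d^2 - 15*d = (d - 5)*(d^2 + 3*d) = (d - 5)*(d + 3)*(d)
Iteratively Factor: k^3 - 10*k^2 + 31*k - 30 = (k - 2)*(k^2 - 8*k + 15) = (k - 3)*(k - 2)*(k - 5)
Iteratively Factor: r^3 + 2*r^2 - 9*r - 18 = (r - 3)*(r^2 + 5*r + 6) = (r - 3)*(r + 2)*(r + 3)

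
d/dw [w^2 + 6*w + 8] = 2*w + 6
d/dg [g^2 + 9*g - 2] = 2*g + 9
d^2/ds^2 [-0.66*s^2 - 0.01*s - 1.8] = -1.32000000000000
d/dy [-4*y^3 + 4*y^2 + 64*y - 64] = -12*y^2 + 8*y + 64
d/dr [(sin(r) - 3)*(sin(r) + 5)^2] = (sin(r) + 5)*(3*sin(r) - 1)*cos(r)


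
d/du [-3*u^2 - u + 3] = -6*u - 1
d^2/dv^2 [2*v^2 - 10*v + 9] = 4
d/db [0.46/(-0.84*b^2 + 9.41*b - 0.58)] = (0.7728*b - 4.3286)/(0.84*b^2 - 9.41*b + 0.58)^2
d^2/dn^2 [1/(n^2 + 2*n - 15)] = 2*(-n^2 - 2*n + 4*(n + 1)^2 + 15)/(n^2 + 2*n - 15)^3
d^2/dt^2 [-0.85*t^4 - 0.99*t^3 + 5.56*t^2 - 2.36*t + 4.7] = -10.2*t^2 - 5.94*t + 11.12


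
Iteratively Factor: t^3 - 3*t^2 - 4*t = (t)*(t^2 - 3*t - 4) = t*(t + 1)*(t - 4)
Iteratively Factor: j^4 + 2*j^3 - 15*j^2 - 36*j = (j)*(j^3 + 2*j^2 - 15*j - 36) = j*(j + 3)*(j^2 - j - 12) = j*(j - 4)*(j + 3)*(j + 3)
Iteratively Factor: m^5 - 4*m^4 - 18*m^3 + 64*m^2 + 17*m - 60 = (m - 1)*(m^4 - 3*m^3 - 21*m^2 + 43*m + 60) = (m - 3)*(m - 1)*(m^3 - 21*m - 20) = (m - 5)*(m - 3)*(m - 1)*(m^2 + 5*m + 4) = (m - 5)*(m - 3)*(m - 1)*(m + 1)*(m + 4)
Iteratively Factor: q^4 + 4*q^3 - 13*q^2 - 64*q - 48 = (q - 4)*(q^3 + 8*q^2 + 19*q + 12) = (q - 4)*(q + 4)*(q^2 + 4*q + 3) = (q - 4)*(q + 3)*(q + 4)*(q + 1)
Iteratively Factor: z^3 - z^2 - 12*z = (z)*(z^2 - z - 12) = z*(z - 4)*(z + 3)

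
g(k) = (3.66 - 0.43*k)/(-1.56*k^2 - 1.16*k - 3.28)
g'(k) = (3.66 - 0.43*k)*(3.12*k + 1.16)/(-1.56*k^2 - 1.16*k - 3.28)^2 - 0.43/(-1.56*k^2 - 1.16*k - 3.28) = (-0.6708*k^2 + 11.4192*k + 5.656)/(2.4336*k^4 + 3.6192*k^3 + 11.5792*k^2 + 7.6096*k + 10.7584)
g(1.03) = -0.52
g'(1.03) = 0.44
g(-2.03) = -0.62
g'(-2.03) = -0.38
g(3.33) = -0.09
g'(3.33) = 0.06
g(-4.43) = -0.19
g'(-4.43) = -0.07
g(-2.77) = -0.40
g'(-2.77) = -0.21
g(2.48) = -0.16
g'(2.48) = 0.12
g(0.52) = -0.80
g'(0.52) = 0.62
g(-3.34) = -0.30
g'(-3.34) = -0.14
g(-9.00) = -0.06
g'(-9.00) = -0.01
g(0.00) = -1.12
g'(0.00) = 0.53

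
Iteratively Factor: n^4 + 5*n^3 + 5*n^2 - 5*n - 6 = (n + 2)*(n^3 + 3*n^2 - n - 3) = (n - 1)*(n + 2)*(n^2 + 4*n + 3) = (n - 1)*(n + 1)*(n + 2)*(n + 3)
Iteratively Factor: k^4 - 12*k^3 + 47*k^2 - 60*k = (k)*(k^3 - 12*k^2 + 47*k - 60) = k*(k - 4)*(k^2 - 8*k + 15) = k*(k - 5)*(k - 4)*(k - 3)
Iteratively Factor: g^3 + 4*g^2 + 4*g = (g)*(g^2 + 4*g + 4) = g*(g + 2)*(g + 2)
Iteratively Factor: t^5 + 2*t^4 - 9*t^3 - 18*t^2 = (t)*(t^4 + 2*t^3 - 9*t^2 - 18*t) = t^2*(t^3 + 2*t^2 - 9*t - 18) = t^2*(t - 3)*(t^2 + 5*t + 6) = t^2*(t - 3)*(t + 2)*(t + 3)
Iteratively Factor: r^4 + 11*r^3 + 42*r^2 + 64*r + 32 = (r + 1)*(r^3 + 10*r^2 + 32*r + 32) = (r + 1)*(r + 4)*(r^2 + 6*r + 8) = (r + 1)*(r + 2)*(r + 4)*(r + 4)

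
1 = 1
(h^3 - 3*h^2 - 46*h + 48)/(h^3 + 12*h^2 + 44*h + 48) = (h^2 - 9*h + 8)/(h^2 + 6*h + 8)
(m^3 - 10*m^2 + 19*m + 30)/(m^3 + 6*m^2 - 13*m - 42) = (m^3 - 10*m^2 + 19*m + 30)/(m^3 + 6*m^2 - 13*m - 42)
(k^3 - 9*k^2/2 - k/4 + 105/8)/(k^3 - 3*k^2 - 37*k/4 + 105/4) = (k + 3/2)/(k + 3)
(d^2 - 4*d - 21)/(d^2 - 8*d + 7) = (d + 3)/(d - 1)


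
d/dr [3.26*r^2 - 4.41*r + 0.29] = 6.52*r - 4.41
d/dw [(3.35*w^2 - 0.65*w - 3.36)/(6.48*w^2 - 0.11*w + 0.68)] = (3.8435*w^2 + 48.1016*w - 0.8116)/(41.9904*w^4 - 1.4256*w^3 + 8.8249*w^2 - 0.1496*w + 0.4624)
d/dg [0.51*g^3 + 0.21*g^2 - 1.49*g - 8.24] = 1.53*g^2 + 0.42*g - 1.49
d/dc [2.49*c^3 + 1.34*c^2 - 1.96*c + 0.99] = 7.47*c^2 + 2.68*c - 1.96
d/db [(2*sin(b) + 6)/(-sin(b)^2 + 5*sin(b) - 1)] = 2*(sin(b)^2 + 6*sin(b) - 16)*cos(b)/(sin(b)^2 - 5*sin(b) + 1)^2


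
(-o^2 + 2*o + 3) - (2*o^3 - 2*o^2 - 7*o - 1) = -2*o^3 + o^2 + 9*o + 4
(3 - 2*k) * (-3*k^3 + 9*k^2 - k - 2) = 6*k^4 - 27*k^3 + 29*k^2 + k - 6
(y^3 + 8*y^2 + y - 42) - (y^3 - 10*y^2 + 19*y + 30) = 18*y^2 - 18*y - 72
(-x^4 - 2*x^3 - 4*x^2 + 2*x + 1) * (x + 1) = -x^5 - 3*x^4 - 6*x^3 - 2*x^2 + 3*x + 1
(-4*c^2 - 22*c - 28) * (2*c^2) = -8*c^4 - 44*c^3 - 56*c^2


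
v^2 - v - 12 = (v - 4)*(v + 3)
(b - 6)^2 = b^2 - 12*b + 36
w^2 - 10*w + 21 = (w - 7)*(w - 3)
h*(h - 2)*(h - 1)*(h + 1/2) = h^4 - 5*h^3/2 + h^2/2 + h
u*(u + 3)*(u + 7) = u^3 + 10*u^2 + 21*u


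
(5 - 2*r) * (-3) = 6*r - 15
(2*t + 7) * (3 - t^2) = -2*t^3 - 7*t^2 + 6*t + 21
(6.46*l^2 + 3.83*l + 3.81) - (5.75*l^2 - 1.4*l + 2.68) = 0.71*l^2 + 5.23*l + 1.13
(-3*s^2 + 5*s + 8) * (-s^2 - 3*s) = 3*s^4 + 4*s^3 - 23*s^2 - 24*s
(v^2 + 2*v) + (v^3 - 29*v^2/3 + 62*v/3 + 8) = v^3 - 26*v^2/3 + 68*v/3 + 8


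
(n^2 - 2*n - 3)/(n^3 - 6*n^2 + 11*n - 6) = (n + 1)/(n^2 - 3*n + 2)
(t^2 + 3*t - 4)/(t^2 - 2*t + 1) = (t + 4)/(t - 1)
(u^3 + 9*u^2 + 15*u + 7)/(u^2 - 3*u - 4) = (u^2 + 8*u + 7)/(u - 4)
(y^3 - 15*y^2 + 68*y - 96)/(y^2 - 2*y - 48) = (y^2 - 7*y + 12)/(y + 6)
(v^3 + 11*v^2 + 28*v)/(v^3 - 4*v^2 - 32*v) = (v + 7)/(v - 8)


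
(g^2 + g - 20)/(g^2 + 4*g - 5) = (g - 4)/(g - 1)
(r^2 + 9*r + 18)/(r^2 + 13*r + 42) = (r + 3)/(r + 7)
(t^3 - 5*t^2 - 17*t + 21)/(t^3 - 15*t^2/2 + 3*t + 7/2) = 2*(t + 3)/(2*t + 1)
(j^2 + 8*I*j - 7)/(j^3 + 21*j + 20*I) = (j + 7*I)/(j^2 - I*j + 20)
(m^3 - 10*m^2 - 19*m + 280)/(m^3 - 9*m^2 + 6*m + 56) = (m^2 - 3*m - 40)/(m^2 - 2*m - 8)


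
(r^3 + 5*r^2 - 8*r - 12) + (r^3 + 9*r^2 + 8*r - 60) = 2*r^3 + 14*r^2 - 72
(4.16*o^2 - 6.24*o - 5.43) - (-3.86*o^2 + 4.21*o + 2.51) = 8.02*o^2 - 10.45*o - 7.94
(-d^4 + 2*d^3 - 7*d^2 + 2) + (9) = -d^4 + 2*d^3 - 7*d^2 + 11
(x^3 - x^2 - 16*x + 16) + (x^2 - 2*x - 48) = x^3 - 18*x - 32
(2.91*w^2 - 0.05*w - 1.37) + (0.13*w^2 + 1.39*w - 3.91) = 3.04*w^2 + 1.34*w - 5.28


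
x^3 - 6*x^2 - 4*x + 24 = (x - 6)*(x - 2)*(x + 2)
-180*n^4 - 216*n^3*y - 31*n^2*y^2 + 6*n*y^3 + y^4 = (-6*n + y)*(n + y)*(5*n + y)*(6*n + y)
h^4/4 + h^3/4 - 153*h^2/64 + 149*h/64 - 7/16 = (h/4 + 1)*(h - 7/4)*(h - 1)*(h - 1/4)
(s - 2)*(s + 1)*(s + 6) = s^3 + 5*s^2 - 8*s - 12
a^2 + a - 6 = (a - 2)*(a + 3)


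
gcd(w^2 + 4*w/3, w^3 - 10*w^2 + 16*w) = w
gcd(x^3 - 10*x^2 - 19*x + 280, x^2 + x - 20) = x + 5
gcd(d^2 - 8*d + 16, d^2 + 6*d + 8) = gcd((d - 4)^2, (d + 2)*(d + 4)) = 1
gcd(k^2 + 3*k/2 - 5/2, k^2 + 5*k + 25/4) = k + 5/2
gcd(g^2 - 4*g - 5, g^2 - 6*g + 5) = g - 5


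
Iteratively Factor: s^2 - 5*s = (s - 5)*(s)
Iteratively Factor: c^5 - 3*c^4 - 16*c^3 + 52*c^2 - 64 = (c + 4)*(c^4 - 7*c^3 + 12*c^2 + 4*c - 16) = (c - 2)*(c + 4)*(c^3 - 5*c^2 + 2*c + 8) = (c - 2)^2*(c + 4)*(c^2 - 3*c - 4) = (c - 4)*(c - 2)^2*(c + 4)*(c + 1)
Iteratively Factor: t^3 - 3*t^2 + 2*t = (t - 2)*(t^2 - t) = t*(t - 2)*(t - 1)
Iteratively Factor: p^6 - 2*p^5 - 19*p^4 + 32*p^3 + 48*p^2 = (p)*(p^5 - 2*p^4 - 19*p^3 + 32*p^2 + 48*p) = p*(p + 1)*(p^4 - 3*p^3 - 16*p^2 + 48*p) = p*(p + 1)*(p + 4)*(p^3 - 7*p^2 + 12*p) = p*(p - 4)*(p + 1)*(p + 4)*(p^2 - 3*p) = p*(p - 4)*(p - 3)*(p + 1)*(p + 4)*(p)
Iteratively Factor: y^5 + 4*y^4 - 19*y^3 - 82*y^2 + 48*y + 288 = (y - 4)*(y^4 + 8*y^3 + 13*y^2 - 30*y - 72) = (y - 4)*(y + 3)*(y^3 + 5*y^2 - 2*y - 24) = (y - 4)*(y + 3)^2*(y^2 + 2*y - 8) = (y - 4)*(y - 2)*(y + 3)^2*(y + 4)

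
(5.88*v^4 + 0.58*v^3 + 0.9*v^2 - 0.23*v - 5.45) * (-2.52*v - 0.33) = -14.8176*v^5 - 3.402*v^4 - 2.4594*v^3 + 0.2826*v^2 + 13.8099*v + 1.7985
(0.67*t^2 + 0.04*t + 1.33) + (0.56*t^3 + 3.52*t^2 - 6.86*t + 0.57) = 0.56*t^3 + 4.19*t^2 - 6.82*t + 1.9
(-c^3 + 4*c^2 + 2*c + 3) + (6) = -c^3 + 4*c^2 + 2*c + 9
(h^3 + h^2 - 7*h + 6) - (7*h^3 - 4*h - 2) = -6*h^3 + h^2 - 3*h + 8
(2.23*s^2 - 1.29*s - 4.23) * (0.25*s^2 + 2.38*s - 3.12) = 0.5575*s^4 + 4.9849*s^3 - 11.0853*s^2 - 6.0426*s + 13.1976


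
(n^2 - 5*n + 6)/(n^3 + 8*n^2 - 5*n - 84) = (n - 2)/(n^2 + 11*n + 28)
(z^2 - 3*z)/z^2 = (z - 3)/z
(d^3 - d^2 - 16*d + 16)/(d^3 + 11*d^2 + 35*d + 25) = (d^3 - d^2 - 16*d + 16)/(d^3 + 11*d^2 + 35*d + 25)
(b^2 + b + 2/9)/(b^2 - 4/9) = (3*b + 1)/(3*b - 2)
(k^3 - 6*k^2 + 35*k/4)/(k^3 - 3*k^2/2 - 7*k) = (k - 5/2)/(k + 2)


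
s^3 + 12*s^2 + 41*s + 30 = (s + 1)*(s + 5)*(s + 6)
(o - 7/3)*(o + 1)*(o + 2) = o^3 + 2*o^2/3 - 5*o - 14/3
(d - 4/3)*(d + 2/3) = d^2 - 2*d/3 - 8/9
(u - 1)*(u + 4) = u^2 + 3*u - 4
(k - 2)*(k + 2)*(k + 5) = k^3 + 5*k^2 - 4*k - 20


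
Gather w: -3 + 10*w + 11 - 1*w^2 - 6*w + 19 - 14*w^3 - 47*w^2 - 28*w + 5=-14*w^3 - 48*w^2 - 24*w + 32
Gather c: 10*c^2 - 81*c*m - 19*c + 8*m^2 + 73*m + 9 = 10*c^2 + c*(-81*m - 19) + 8*m^2 + 73*m + 9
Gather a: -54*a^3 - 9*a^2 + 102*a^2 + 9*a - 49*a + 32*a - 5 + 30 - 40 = -54*a^3 + 93*a^2 - 8*a - 15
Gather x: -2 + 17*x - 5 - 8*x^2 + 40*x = -8*x^2 + 57*x - 7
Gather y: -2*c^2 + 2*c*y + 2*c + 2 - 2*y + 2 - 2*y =-2*c^2 + 2*c + y*(2*c - 4) + 4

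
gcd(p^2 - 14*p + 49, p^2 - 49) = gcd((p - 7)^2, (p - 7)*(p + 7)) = p - 7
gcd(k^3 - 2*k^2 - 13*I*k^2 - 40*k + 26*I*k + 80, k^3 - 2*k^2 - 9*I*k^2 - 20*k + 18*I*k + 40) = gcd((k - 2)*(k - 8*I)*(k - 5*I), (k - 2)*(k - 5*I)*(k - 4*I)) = k^2 + k*(-2 - 5*I) + 10*I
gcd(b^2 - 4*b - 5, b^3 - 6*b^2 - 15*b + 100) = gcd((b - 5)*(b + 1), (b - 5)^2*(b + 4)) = b - 5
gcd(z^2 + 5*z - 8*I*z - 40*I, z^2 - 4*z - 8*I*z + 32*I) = z - 8*I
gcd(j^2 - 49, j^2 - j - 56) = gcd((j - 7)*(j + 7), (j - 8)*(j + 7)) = j + 7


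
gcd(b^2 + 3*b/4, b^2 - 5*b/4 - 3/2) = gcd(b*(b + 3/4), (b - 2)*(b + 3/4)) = b + 3/4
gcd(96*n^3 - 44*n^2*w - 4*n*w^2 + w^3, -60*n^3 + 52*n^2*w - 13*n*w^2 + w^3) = -2*n + w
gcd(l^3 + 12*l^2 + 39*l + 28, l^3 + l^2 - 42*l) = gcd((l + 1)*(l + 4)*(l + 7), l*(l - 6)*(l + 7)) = l + 7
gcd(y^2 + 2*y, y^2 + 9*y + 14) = y + 2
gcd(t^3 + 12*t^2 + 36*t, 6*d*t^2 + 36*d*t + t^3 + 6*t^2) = t^2 + 6*t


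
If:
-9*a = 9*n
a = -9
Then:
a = -9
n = 9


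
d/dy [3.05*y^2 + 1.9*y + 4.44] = 6.1*y + 1.9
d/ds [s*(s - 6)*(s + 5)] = 3*s^2 - 2*s - 30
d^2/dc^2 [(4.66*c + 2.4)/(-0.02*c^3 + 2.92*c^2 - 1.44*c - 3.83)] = (-0.011184*c^5 + 1.621344*c^4 - 76.9550720000001*c^3 - 118.911408*c^2 - 251.041296*c - 12.232896)/(8.0e-6*c^9 - 0.003504*c^8 + 0.513312*c^7 - 25.397068*c^6 + 35.616432*c^5 + 80.465424*c^4 - 92.760186*c^3 - 104.6739*c^2 + 63.369648*c + 56.181887)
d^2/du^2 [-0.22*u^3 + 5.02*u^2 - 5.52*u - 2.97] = 10.04 - 1.32*u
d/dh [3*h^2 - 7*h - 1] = 6*h - 7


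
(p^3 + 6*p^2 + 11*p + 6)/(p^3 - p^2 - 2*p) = (p^2 + 5*p + 6)/(p*(p - 2))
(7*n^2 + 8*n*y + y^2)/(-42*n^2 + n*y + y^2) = (n + y)/(-6*n + y)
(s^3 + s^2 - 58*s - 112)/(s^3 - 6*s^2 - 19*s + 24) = (s^2 + 9*s + 14)/(s^2 + 2*s - 3)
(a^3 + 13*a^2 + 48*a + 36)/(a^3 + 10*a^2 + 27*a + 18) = (a + 6)/(a + 3)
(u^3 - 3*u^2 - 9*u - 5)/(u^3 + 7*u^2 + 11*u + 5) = (u - 5)/(u + 5)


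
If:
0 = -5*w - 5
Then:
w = -1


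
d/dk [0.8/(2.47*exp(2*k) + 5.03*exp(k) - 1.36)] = (-3.952*exp(k) - 4.024)*exp(k)/(2.47*exp(2*k) + 5.03*exp(k) - 1.36)^2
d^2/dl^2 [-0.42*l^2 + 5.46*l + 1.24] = -0.840000000000000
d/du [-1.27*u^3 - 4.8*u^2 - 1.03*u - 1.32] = -3.81*u^2 - 9.6*u - 1.03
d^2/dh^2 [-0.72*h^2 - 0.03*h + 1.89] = -1.44000000000000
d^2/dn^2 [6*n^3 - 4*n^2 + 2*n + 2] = 36*n - 8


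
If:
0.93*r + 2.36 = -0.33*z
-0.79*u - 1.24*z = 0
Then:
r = -0.354838709677419*z - 2.53763440860215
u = -1.56962025316456*z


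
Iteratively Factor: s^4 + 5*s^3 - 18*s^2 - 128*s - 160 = (s + 4)*(s^3 + s^2 - 22*s - 40) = (s + 4)^2*(s^2 - 3*s - 10) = (s + 2)*(s + 4)^2*(s - 5)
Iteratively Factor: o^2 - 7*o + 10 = (o - 5)*(o - 2)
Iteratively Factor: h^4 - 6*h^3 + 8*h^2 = (h)*(h^3 - 6*h^2 + 8*h) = h*(h - 4)*(h^2 - 2*h) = h^2*(h - 4)*(h - 2)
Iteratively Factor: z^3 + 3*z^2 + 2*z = (z)*(z^2 + 3*z + 2) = z*(z + 2)*(z + 1)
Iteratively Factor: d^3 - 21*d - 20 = (d - 5)*(d^2 + 5*d + 4) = (d - 5)*(d + 4)*(d + 1)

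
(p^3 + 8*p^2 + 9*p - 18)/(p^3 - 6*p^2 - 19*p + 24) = (p + 6)/(p - 8)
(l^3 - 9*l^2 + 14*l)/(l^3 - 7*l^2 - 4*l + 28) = l/(l + 2)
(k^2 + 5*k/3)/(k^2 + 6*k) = (k + 5/3)/(k + 6)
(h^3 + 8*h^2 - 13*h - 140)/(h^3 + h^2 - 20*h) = (h + 7)/h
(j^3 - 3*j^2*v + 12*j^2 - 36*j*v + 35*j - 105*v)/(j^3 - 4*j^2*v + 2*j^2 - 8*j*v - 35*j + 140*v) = (-j^2 + 3*j*v - 5*j + 15*v)/(-j^2 + 4*j*v + 5*j - 20*v)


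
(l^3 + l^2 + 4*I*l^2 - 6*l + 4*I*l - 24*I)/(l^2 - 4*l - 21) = (l^2 + l*(-2 + 4*I) - 8*I)/(l - 7)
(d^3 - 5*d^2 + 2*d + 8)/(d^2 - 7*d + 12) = (d^2 - d - 2)/(d - 3)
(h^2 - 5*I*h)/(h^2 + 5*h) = (h - 5*I)/(h + 5)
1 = 1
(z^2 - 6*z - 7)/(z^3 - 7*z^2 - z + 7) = 1/(z - 1)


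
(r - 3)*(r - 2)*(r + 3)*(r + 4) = r^4 + 2*r^3 - 17*r^2 - 18*r + 72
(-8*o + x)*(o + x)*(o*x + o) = -8*o^3*x - 8*o^3 - 7*o^2*x^2 - 7*o^2*x + o*x^3 + o*x^2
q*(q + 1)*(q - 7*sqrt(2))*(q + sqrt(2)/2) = q^4 - 13*sqrt(2)*q^3/2 + q^3 - 13*sqrt(2)*q^2/2 - 7*q^2 - 7*q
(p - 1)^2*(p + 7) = p^3 + 5*p^2 - 13*p + 7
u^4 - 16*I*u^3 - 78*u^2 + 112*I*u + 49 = (u - 7*I)^2*(u - I)^2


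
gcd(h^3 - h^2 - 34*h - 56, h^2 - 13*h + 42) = h - 7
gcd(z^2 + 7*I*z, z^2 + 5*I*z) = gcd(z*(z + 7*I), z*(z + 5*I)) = z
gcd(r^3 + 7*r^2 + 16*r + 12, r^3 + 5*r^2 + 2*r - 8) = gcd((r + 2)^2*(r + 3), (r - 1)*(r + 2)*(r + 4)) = r + 2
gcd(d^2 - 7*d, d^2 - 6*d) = d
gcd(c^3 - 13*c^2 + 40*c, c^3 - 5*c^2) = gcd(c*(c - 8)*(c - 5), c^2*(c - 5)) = c^2 - 5*c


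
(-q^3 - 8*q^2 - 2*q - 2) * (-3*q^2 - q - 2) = 3*q^5 + 25*q^4 + 16*q^3 + 24*q^2 + 6*q + 4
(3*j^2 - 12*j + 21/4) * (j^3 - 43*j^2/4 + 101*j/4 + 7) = 3*j^5 - 177*j^4/4 + 210*j^3 - 5415*j^2/16 + 777*j/16 + 147/4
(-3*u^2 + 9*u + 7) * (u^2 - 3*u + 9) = -3*u^4 + 18*u^3 - 47*u^2 + 60*u + 63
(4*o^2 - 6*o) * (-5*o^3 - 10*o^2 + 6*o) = -20*o^5 - 10*o^4 + 84*o^3 - 36*o^2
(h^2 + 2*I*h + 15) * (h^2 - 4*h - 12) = h^4 - 4*h^3 + 2*I*h^3 + 3*h^2 - 8*I*h^2 - 60*h - 24*I*h - 180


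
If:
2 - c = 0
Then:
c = 2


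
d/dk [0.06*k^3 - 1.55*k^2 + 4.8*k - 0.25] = 0.18*k^2 - 3.1*k + 4.8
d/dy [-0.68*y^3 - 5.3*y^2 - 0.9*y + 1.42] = -2.04*y^2 - 10.6*y - 0.9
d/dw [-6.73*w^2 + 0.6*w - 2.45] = 0.6 - 13.46*w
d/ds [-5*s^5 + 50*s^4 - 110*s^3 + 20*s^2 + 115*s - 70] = -25*s^4 + 200*s^3 - 330*s^2 + 40*s + 115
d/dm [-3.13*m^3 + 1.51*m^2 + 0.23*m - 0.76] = -9.39*m^2 + 3.02*m + 0.23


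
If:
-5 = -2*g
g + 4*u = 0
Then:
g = 5/2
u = -5/8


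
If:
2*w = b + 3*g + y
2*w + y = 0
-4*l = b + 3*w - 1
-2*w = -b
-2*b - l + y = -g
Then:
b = -6/49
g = -2/49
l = 16/49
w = -3/49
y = 6/49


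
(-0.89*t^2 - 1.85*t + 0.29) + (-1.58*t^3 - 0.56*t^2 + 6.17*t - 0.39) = -1.58*t^3 - 1.45*t^2 + 4.32*t - 0.1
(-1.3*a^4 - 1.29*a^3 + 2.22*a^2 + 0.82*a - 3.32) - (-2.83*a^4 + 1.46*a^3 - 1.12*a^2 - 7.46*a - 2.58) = 1.53*a^4 - 2.75*a^3 + 3.34*a^2 + 8.28*a - 0.74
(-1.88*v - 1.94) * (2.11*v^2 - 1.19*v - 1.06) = -3.9668*v^3 - 1.8562*v^2 + 4.3014*v + 2.0564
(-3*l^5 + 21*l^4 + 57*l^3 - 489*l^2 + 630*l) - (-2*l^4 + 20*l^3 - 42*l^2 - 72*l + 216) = -3*l^5 + 23*l^4 + 37*l^3 - 447*l^2 + 702*l - 216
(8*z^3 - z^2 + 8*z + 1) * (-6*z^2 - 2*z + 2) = -48*z^5 - 10*z^4 - 30*z^3 - 24*z^2 + 14*z + 2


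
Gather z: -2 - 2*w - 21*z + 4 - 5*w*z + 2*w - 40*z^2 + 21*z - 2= -5*w*z - 40*z^2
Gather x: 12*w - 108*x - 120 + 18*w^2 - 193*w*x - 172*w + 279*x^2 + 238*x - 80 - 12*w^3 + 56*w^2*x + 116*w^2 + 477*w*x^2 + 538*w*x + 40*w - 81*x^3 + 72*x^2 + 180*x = -12*w^3 + 134*w^2 - 120*w - 81*x^3 + x^2*(477*w + 351) + x*(56*w^2 + 345*w + 310) - 200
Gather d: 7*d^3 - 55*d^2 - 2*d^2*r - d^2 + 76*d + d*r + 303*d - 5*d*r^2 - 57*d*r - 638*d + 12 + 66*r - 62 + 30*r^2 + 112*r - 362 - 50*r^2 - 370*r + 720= 7*d^3 + d^2*(-2*r - 56) + d*(-5*r^2 - 56*r - 259) - 20*r^2 - 192*r + 308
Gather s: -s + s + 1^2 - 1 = 0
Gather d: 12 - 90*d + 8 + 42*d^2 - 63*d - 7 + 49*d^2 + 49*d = 91*d^2 - 104*d + 13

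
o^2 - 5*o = o*(o - 5)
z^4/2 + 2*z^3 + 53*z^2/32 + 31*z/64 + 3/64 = (z/2 + 1/4)*(z + 1/4)^2*(z + 3)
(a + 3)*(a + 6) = a^2 + 9*a + 18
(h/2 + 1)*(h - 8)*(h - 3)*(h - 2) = h^4/2 - 11*h^3/2 + 10*h^2 + 22*h - 48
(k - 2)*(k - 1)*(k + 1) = k^3 - 2*k^2 - k + 2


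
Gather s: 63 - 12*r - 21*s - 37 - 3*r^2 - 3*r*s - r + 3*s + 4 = -3*r^2 - 13*r + s*(-3*r - 18) + 30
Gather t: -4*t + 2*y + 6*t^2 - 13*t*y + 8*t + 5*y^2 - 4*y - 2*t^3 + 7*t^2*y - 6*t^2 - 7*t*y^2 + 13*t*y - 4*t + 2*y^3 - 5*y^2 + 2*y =-2*t^3 + 7*t^2*y - 7*t*y^2 + 2*y^3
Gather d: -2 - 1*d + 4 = 2 - d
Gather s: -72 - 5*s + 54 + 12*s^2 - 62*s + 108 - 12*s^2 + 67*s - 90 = 0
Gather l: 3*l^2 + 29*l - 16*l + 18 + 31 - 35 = 3*l^2 + 13*l + 14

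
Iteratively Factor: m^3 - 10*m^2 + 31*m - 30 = (m - 5)*(m^2 - 5*m + 6) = (m - 5)*(m - 3)*(m - 2)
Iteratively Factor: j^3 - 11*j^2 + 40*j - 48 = (j - 4)*(j^2 - 7*j + 12) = (j - 4)^2*(j - 3)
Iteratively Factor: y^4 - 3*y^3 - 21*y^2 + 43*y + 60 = (y + 1)*(y^3 - 4*y^2 - 17*y + 60) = (y - 5)*(y + 1)*(y^2 + y - 12) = (y - 5)*(y + 1)*(y + 4)*(y - 3)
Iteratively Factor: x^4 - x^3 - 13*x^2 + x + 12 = (x + 1)*(x^3 - 2*x^2 - 11*x + 12) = (x - 4)*(x + 1)*(x^2 + 2*x - 3) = (x - 4)*(x + 1)*(x + 3)*(x - 1)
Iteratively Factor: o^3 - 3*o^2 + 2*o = (o - 1)*(o^2 - 2*o) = (o - 2)*(o - 1)*(o)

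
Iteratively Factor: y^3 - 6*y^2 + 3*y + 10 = (y + 1)*(y^2 - 7*y + 10) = (y - 2)*(y + 1)*(y - 5)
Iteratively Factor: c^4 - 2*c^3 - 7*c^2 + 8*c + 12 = (c - 2)*(c^3 - 7*c - 6) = (c - 2)*(c + 1)*(c^2 - c - 6) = (c - 3)*(c - 2)*(c + 1)*(c + 2)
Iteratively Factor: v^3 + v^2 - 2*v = (v + 2)*(v^2 - v) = v*(v + 2)*(v - 1)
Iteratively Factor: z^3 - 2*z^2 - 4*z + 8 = (z + 2)*(z^2 - 4*z + 4) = (z - 2)*(z + 2)*(z - 2)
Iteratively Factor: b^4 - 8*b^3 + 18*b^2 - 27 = (b - 3)*(b^3 - 5*b^2 + 3*b + 9) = (b - 3)^2*(b^2 - 2*b - 3) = (b - 3)^3*(b + 1)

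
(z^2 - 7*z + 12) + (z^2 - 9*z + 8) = 2*z^2 - 16*z + 20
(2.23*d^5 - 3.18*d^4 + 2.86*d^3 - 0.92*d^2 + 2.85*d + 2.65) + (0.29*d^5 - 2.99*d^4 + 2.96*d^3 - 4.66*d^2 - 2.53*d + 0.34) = 2.52*d^5 - 6.17*d^4 + 5.82*d^3 - 5.58*d^2 + 0.32*d + 2.99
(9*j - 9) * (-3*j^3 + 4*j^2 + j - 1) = -27*j^4 + 63*j^3 - 27*j^2 - 18*j + 9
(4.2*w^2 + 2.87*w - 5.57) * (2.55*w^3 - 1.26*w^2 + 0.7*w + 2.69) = 10.71*w^5 + 2.0265*w^4 - 14.8797*w^3 + 20.3252*w^2 + 3.8213*w - 14.9833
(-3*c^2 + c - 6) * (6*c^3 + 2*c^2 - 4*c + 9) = -18*c^5 - 22*c^3 - 43*c^2 + 33*c - 54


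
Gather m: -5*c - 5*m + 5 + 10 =-5*c - 5*m + 15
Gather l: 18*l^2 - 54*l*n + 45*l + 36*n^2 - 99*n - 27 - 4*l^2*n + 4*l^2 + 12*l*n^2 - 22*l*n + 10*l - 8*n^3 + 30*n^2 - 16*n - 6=l^2*(22 - 4*n) + l*(12*n^2 - 76*n + 55) - 8*n^3 + 66*n^2 - 115*n - 33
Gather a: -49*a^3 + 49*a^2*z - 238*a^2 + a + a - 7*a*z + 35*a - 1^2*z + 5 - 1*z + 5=-49*a^3 + a^2*(49*z - 238) + a*(37 - 7*z) - 2*z + 10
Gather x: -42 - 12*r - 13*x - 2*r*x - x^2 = -12*r - x^2 + x*(-2*r - 13) - 42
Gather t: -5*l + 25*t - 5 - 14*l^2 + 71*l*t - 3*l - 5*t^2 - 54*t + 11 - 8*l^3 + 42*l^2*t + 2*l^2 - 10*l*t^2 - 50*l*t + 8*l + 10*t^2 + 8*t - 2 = -8*l^3 - 12*l^2 + t^2*(5 - 10*l) + t*(42*l^2 + 21*l - 21) + 4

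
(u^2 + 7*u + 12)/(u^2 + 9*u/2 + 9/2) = 2*(u + 4)/(2*u + 3)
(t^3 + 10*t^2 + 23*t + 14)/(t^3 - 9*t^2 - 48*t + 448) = (t^2 + 3*t + 2)/(t^2 - 16*t + 64)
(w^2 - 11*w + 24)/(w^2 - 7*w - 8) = (w - 3)/(w + 1)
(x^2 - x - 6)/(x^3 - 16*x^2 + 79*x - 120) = (x + 2)/(x^2 - 13*x + 40)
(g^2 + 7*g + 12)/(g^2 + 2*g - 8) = (g + 3)/(g - 2)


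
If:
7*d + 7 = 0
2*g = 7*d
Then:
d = -1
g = -7/2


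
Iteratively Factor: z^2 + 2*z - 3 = (z + 3)*(z - 1)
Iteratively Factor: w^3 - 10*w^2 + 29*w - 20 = (w - 4)*(w^2 - 6*w + 5) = (w - 4)*(w - 1)*(w - 5)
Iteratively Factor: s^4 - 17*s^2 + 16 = (s + 4)*(s^3 - 4*s^2 - s + 4) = (s + 1)*(s + 4)*(s^2 - 5*s + 4) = (s - 4)*(s + 1)*(s + 4)*(s - 1)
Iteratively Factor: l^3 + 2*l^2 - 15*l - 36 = (l + 3)*(l^2 - l - 12) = (l + 3)^2*(l - 4)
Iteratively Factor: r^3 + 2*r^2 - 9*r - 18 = (r + 3)*(r^2 - r - 6) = (r + 2)*(r + 3)*(r - 3)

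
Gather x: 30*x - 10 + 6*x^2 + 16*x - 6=6*x^2 + 46*x - 16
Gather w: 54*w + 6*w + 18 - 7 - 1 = 60*w + 10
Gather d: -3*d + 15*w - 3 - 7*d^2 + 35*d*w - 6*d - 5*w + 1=-7*d^2 + d*(35*w - 9) + 10*w - 2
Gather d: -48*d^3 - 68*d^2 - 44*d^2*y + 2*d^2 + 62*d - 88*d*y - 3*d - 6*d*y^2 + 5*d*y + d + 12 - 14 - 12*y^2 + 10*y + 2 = -48*d^3 + d^2*(-44*y - 66) + d*(-6*y^2 - 83*y + 60) - 12*y^2 + 10*y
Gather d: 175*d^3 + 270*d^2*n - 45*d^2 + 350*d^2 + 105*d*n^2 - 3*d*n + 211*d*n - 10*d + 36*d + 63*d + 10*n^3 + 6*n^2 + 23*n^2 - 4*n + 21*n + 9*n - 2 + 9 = 175*d^3 + d^2*(270*n + 305) + d*(105*n^2 + 208*n + 89) + 10*n^3 + 29*n^2 + 26*n + 7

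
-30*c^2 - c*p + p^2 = (-6*c + p)*(5*c + p)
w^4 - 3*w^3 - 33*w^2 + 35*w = w*(w - 7)*(w - 1)*(w + 5)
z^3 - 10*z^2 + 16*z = z*(z - 8)*(z - 2)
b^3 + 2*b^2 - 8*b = b*(b - 2)*(b + 4)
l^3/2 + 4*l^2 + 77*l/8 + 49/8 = (l/2 + 1/2)*(l + 7/2)^2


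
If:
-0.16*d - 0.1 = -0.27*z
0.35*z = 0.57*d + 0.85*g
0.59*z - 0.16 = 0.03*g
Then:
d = -0.15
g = 0.22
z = 0.28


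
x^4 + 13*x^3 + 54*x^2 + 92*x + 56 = (x + 2)^3*(x + 7)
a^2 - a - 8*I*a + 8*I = (a - 1)*(a - 8*I)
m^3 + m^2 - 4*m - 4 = (m - 2)*(m + 1)*(m + 2)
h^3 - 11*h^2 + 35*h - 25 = (h - 5)^2*(h - 1)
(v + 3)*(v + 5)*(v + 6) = v^3 + 14*v^2 + 63*v + 90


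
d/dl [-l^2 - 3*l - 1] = -2*l - 3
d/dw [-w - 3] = -1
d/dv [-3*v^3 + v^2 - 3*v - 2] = -9*v^2 + 2*v - 3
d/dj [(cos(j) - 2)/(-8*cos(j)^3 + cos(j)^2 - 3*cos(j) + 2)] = (65*sin(j) - 24*sin(2*j) + 49*sin(3*j) - 8*sin(4*j))/(-18*cos(j) + cos(2*j) - 4*cos(3*j) + 5)^2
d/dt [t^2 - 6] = 2*t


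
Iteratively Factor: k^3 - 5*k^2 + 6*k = (k)*(k^2 - 5*k + 6) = k*(k - 2)*(k - 3)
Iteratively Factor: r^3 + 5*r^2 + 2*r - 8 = (r + 2)*(r^2 + 3*r - 4) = (r - 1)*(r + 2)*(r + 4)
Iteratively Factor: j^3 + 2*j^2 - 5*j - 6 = (j - 2)*(j^2 + 4*j + 3) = (j - 2)*(j + 3)*(j + 1)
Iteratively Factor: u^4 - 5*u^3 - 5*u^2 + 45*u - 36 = (u - 1)*(u^3 - 4*u^2 - 9*u + 36) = (u - 3)*(u - 1)*(u^2 - u - 12) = (u - 3)*(u - 1)*(u + 3)*(u - 4)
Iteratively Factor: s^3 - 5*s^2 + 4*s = (s - 4)*(s^2 - s) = s*(s - 4)*(s - 1)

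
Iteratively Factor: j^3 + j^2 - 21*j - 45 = (j - 5)*(j^2 + 6*j + 9) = (j - 5)*(j + 3)*(j + 3)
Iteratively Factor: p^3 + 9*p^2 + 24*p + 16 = (p + 4)*(p^2 + 5*p + 4) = (p + 4)^2*(p + 1)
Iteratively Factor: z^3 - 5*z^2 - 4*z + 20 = (z + 2)*(z^2 - 7*z + 10) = (z - 2)*(z + 2)*(z - 5)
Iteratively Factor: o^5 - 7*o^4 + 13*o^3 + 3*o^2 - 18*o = (o - 3)*(o^4 - 4*o^3 + o^2 + 6*o) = (o - 3)*(o + 1)*(o^3 - 5*o^2 + 6*o) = (o - 3)^2*(o + 1)*(o^2 - 2*o) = (o - 3)^2*(o - 2)*(o + 1)*(o)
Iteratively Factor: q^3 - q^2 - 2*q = (q - 2)*(q^2 + q) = (q - 2)*(q + 1)*(q)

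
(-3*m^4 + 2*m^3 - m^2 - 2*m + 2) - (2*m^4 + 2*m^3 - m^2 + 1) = -5*m^4 - 2*m + 1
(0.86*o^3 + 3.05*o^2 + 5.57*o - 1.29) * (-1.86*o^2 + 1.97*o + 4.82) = -1.5996*o^5 - 3.9788*o^4 - 0.2065*o^3 + 28.0733*o^2 + 24.3061*o - 6.2178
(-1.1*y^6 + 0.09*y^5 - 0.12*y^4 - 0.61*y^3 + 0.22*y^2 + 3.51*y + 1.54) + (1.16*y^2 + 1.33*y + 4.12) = -1.1*y^6 + 0.09*y^5 - 0.12*y^4 - 0.61*y^3 + 1.38*y^2 + 4.84*y + 5.66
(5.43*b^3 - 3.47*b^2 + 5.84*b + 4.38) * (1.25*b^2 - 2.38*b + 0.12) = 6.7875*b^5 - 17.2609*b^4 + 16.2102*b^3 - 8.8406*b^2 - 9.7236*b + 0.5256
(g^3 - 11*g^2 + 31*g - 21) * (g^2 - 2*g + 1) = g^5 - 13*g^4 + 54*g^3 - 94*g^2 + 73*g - 21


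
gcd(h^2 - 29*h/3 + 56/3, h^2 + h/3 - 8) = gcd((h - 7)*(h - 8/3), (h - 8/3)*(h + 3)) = h - 8/3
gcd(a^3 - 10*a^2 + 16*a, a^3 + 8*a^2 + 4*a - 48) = a - 2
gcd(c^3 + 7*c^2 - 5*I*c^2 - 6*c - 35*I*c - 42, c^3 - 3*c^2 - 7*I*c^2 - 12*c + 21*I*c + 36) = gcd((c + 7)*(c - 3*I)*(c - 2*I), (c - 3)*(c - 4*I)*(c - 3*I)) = c - 3*I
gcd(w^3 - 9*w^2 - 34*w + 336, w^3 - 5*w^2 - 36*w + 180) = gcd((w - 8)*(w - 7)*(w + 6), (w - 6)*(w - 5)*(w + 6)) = w + 6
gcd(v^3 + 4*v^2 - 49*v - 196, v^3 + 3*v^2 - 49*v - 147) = v^2 - 49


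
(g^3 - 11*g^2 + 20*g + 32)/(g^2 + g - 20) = (g^2 - 7*g - 8)/(g + 5)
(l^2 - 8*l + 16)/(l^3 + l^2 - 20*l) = (l - 4)/(l*(l + 5))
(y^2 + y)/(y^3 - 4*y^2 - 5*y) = 1/(y - 5)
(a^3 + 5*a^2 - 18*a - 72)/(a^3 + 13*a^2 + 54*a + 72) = (a - 4)/(a + 4)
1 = 1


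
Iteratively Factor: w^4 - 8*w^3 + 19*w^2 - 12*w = (w - 3)*(w^3 - 5*w^2 + 4*w) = (w - 3)*(w - 1)*(w^2 - 4*w) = w*(w - 3)*(w - 1)*(w - 4)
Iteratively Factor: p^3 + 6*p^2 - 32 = (p - 2)*(p^2 + 8*p + 16) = (p - 2)*(p + 4)*(p + 4)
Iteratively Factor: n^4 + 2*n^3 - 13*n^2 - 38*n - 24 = (n - 4)*(n^3 + 6*n^2 + 11*n + 6) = (n - 4)*(n + 2)*(n^2 + 4*n + 3) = (n - 4)*(n + 2)*(n + 3)*(n + 1)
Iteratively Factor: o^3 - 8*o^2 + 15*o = (o - 3)*(o^2 - 5*o) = o*(o - 3)*(o - 5)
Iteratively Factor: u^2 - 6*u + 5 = (u - 5)*(u - 1)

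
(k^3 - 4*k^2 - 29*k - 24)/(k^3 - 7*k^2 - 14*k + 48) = (k + 1)/(k - 2)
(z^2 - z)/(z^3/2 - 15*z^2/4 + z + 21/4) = 4*z*(z - 1)/(2*z^3 - 15*z^2 + 4*z + 21)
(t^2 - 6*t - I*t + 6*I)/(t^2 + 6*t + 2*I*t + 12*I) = (t^2 - t*(6 + I) + 6*I)/(t^2 + 2*t*(3 + I) + 12*I)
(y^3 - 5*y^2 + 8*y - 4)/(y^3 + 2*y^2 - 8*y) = (y^2 - 3*y + 2)/(y*(y + 4))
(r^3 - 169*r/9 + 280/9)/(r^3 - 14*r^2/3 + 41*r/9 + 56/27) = 3*(r + 5)/(3*r + 1)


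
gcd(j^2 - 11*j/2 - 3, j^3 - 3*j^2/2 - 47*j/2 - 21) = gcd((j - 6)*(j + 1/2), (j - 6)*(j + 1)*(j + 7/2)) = j - 6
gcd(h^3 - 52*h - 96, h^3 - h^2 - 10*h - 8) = h + 2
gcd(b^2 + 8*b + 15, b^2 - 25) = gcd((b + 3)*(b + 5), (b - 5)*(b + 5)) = b + 5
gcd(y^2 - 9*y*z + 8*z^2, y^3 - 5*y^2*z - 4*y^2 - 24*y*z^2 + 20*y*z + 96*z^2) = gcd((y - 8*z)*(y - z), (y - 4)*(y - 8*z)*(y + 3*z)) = y - 8*z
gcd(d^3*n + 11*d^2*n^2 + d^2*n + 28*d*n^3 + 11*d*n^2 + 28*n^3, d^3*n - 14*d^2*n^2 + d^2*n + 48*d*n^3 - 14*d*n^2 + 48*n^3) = d*n + n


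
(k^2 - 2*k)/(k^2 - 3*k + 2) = k/(k - 1)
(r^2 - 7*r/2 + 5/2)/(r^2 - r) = (r - 5/2)/r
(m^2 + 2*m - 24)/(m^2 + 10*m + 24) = (m - 4)/(m + 4)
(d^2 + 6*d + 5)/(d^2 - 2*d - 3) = (d + 5)/(d - 3)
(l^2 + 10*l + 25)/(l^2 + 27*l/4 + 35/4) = 4*(l + 5)/(4*l + 7)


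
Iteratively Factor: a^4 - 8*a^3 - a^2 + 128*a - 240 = (a - 3)*(a^3 - 5*a^2 - 16*a + 80) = (a - 5)*(a - 3)*(a^2 - 16) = (a - 5)*(a - 3)*(a + 4)*(a - 4)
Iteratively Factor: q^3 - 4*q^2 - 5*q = (q)*(q^2 - 4*q - 5) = q*(q + 1)*(q - 5)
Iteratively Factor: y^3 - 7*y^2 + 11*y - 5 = (y - 1)*(y^2 - 6*y + 5) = (y - 1)^2*(y - 5)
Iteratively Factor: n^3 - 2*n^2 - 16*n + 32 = (n - 4)*(n^2 + 2*n - 8) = (n - 4)*(n - 2)*(n + 4)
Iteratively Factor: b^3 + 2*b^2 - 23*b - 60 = (b + 4)*(b^2 - 2*b - 15) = (b - 5)*(b + 4)*(b + 3)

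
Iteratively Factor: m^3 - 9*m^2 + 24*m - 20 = (m - 2)*(m^2 - 7*m + 10) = (m - 2)^2*(m - 5)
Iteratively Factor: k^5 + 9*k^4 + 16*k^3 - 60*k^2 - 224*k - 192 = (k + 2)*(k^4 + 7*k^3 + 2*k^2 - 64*k - 96) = (k + 2)^2*(k^3 + 5*k^2 - 8*k - 48) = (k - 3)*(k + 2)^2*(k^2 + 8*k + 16) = (k - 3)*(k + 2)^2*(k + 4)*(k + 4)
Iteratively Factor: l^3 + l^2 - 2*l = (l - 1)*(l^2 + 2*l) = l*(l - 1)*(l + 2)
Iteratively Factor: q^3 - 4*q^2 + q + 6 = (q - 2)*(q^2 - 2*q - 3) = (q - 2)*(q + 1)*(q - 3)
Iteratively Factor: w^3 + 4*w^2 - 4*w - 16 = (w + 4)*(w^2 - 4) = (w - 2)*(w + 4)*(w + 2)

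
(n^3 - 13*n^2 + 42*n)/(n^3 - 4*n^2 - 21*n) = (n - 6)/(n + 3)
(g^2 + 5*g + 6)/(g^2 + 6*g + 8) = (g + 3)/(g + 4)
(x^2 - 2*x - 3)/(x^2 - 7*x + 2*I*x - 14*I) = (x^2 - 2*x - 3)/(x^2 + x*(-7 + 2*I) - 14*I)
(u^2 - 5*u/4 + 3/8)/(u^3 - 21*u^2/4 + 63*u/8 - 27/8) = (2*u - 1)/(2*u^2 - 9*u + 9)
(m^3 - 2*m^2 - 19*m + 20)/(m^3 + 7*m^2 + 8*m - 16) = (m - 5)/(m + 4)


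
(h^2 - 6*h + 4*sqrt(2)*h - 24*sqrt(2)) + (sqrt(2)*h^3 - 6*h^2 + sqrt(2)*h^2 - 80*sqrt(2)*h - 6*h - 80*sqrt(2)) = sqrt(2)*h^3 - 5*h^2 + sqrt(2)*h^2 - 76*sqrt(2)*h - 12*h - 104*sqrt(2)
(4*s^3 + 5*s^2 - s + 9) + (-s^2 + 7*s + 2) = 4*s^3 + 4*s^2 + 6*s + 11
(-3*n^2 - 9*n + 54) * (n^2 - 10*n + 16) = -3*n^4 + 21*n^3 + 96*n^2 - 684*n + 864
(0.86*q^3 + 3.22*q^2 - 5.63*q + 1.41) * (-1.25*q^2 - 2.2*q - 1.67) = -1.075*q^5 - 5.917*q^4 - 1.4827*q^3 + 5.2461*q^2 + 6.3001*q - 2.3547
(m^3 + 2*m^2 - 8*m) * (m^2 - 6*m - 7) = m^5 - 4*m^4 - 27*m^3 + 34*m^2 + 56*m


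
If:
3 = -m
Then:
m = -3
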